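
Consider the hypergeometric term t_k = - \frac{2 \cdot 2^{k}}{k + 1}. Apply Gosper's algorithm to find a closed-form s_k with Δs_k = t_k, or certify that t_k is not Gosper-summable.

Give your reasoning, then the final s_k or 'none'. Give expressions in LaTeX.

t_(k+1)/t_k = 2*(k + 1)/(k + 2).
Take A(k)=2*k + 2, B(k)=k + 2, C(k)=1.
Solve (2*k + 2)·f(k+1) − (k + 1)·f(k) = 1.
Degrees (1,1,0) ⇒ d ≤ -1.
d = -1 < 0 ⇒ no nonzero polynomial f; not summable.

not Gosper-summable; s_k does not exist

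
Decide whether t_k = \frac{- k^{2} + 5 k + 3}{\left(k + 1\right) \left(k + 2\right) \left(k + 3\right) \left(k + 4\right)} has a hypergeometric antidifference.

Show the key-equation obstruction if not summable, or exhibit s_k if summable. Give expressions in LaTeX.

r(k) = (k**3 - 2*k**2 - 10*k - 7)/(k**3 - 28*k - 15) after simplifying.
Take A(k)=k + 1, B(k)=k + 5, C(k)=k**2 - 5*k - 3.
Set up (k + 1)·f(k+1) − (k + 4)·f(k) − (k**2 - 5*k - 3) = 0.
Degrees (1,1,2) ⇒ d ≤ 3.
Coefficient equations give f(k) = -k*(k**2 + 12*k + 5)/6.
So s_k = (B(k−1)f/C)·t_k = (-k*(k + 4)*(k**2 + 12*k + 5)/(6*(k**2 - 5*k - 3)))·t_k = k*(k**2 + 12*k + 5)/(6*(k + 1)*(k + 2)*(k + 3)).
Check: Δs_k = (-k**2 + 5*k + 3)/(k**4 + 10*k**3 + 35*k**2 + 50*k + 24). ✓

Yes. s_k = \frac{k \left(k^{2} + 12 k + 5\right)}{6 \left(k + 1\right) \left(k + 2\right) \left(k + 3\right)}.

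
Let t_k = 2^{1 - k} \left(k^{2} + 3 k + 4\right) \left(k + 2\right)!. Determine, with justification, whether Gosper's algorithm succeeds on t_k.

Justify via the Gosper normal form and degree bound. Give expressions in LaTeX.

t_(k+1)/t_k = (k + 3)*(3*k + (k + 1)**2 + 7)/(2*(k**2 + 3*k + 4)).
Factor: A=k/2 + 3/2; B=1; C=k**2 + 3*k + 4.
Set up (k/2 + 3/2)·f(k+1) − (1)·f(k) − (k**2 + 3*k + 4) = 0.
deg f ≤ 1 (via 1,0,2).
Coefficient equations give f(k) = 2*(k + 1).
Certificate R = B(k−1)f/C = 2*(k + 1)/(k**2 + 3*k + 4) gives s_k = 2**(2 - k)*(k + 1)*factorial(k + 2).
s_(k+1) − s_k = 2**(1 - k)*(k**2 + 3*k + 4)*factorial(k + 2) = t_k.

Yes. s_k = 2^{2 - k} \left(k + 1\right) \left(k + 2\right)!.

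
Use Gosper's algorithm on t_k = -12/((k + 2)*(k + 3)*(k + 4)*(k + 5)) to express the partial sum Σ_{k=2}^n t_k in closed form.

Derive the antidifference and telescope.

S(n) = (-n**3 - 12*n**2 - 47*n + 60)/(30*(n**3 + 12*n**2 + 47*n + 60))

The ratio is (k + 2)/(k + 6).
Factor: A=k + 2; B=k + 6; C=1.
f must satisfy (k + 2)·f(k+1) − (k + 5)·f(k) = 1.
From deg A=1, deg B=1, deg C=0: d=3.
Solving with deg f ≤ 3: f(k) = k*(k**2 + 9*k + 26)/72.
R(k) = B(k−1)·f(k)/C(k) = k*(k + 5)*(k**2 + 9*k + 26)/72; s_k = R·t_k = k*(-k**2 - 9*k - 26)/(6*(k + 2)*(k + 3)*(k + 4)).
s_(k+1) − s_k = -12/(k**4 + 14*k**3 + 71*k**2 + 154*k + 120) = t_k.
Telescope: S(n) = s_(n+1) − s_(2) = (-n**3 - 12*n**2 - 47*n - 36)/(6*(n**3 + 12*n**2 + 47*n + 60)) − (-2/15) = (-n**3 - 12*n**2 - 47*n + 60)/(30*(n**3 + 12*n**2 + 47*n + 60)).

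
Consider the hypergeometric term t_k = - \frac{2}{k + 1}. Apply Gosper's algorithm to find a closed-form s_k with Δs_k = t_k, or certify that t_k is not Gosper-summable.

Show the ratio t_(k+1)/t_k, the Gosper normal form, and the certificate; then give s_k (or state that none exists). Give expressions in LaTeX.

Step 1: r(k) = (k + 1)/(k + 2).
A = k + 1, B = k + 2, C = 1.
Solve (k + 1)·f(k+1) − (k + 1)·f(k) = 1.
deg f ≤ 0 (via 1,1,0).
f = c0 ⇒ A·f(k+1) − B(k−1)·f(k) − C = -1. The system {-1 = 0} is inconsistent; no antidifference.

no hypergeometric antidifference exists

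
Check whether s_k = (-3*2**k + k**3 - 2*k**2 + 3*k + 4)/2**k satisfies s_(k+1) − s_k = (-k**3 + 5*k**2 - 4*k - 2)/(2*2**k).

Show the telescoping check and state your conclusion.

s_(k+1) = (-6*2**k + k**3 + k**2 + 2*k + 6)/(2*2**k)
s_(k+1) − s_k = (-k**3 + 5*k**2 - 4*k - 2)/(2*2**k)
(s_(k+1) − s_k) − t_k = 0

valid; difference matches t_k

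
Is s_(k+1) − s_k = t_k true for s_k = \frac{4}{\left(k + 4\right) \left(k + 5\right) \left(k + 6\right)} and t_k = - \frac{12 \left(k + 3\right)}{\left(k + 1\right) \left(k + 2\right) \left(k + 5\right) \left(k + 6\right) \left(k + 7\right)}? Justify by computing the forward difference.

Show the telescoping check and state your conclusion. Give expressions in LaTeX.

Invalid: residual \frac{24 \left(2 k + 5\right)}{k^{6} + 25 k^{5} + 247 k^{4} + 1219 k^{3} + 3112 k^{2} + 3796 k + 1680} ≠ 0.

s_(k+1) = 4/((k + 5)*(k + 6)*(k + 7))
s_(k+1) − s_k = -12/((k + 4)*(k + 5)*(k + 6)*(k + 7))
(s_(k+1) − s_k) − t_k = 24*(2*k + 5)/(k**6 + 25*k**5 + 247*k**4 + 1219*k**3 + 3112*k**2 + 3796*k + 1680)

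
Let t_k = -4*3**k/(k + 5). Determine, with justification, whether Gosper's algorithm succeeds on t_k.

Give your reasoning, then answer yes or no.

The ratio is 3*(k + 5)/(k + 6).
Factor: A=3*k + 15; B=k + 6; C=1.
Solve (3*k + 15)·f(k+1) − (k + 5)·f(k) = 1.
d = -1 from the (1,1,0) case.
Negative degree bound (-1): no f exists, t_k not Gosper-summable.

No; the degree bound rules out any f.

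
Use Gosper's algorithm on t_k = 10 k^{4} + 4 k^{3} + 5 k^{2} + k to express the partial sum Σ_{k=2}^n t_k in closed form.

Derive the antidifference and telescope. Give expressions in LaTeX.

S(n) = 2 n^{5} + 6 n^{4} + 7 n^{3} + 4 n^{2} + n - 20

t_(k+1)/t_k = (10*k**4 + 44*k**3 + 77*k**2 + 63*k + 20)/(k*(10*k**3 + 4*k**2 + 5*k + 1)).
Gosper form: A/B · C(k+1)/C(k) with A=1, B=1, C=k**4 + 2*k**3/5 + k**2/2 + k/10.
f must satisfy (1)·f(k+1) − (1)·f(k) = k**4 + 2*k**3/5 + k**2/2 + k/10.
Degrees (0,0,4) ⇒ d ≤ 5.
A polynomial solution: f(k) = k**2*(k - 1)*(2*k**2 - 2*k + 1)/10.
Get s_k = R·t_k = k**2*(2*k**3 - 4*k**2 + 3*k - 1) with R(k) = B(k−1)f(k)/C(k) = k*(k - 1)*(2*k**2 - 2*k + 1)/(10*k**3 + 4*k**2 + 5*k + 1).
s_(k+1) − s_k = k*(10*k**3 + 4*k**2 + 5*k + 1) = t_k.
Evaluate: s_(n+1) = n*(2*n**4 + 6*n**3 + 7*n**2 + 4*n + 1); subtract s_(2) = 20 ⇒ S(n) = 2*n**5 + 6*n**4 + 7*n**3 + 4*n**2 + n - 20.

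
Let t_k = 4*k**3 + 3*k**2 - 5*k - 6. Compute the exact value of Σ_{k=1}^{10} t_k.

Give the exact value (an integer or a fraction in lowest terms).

Σ = 12920

r(k) = (4*k**3 + 15*k**2 + 13*k - 4)/(4*k**3 + 3*k**2 - 5*k - 6) after simplifying.
Take A(k)=1, B(k)=1, C(k)=k**3 + 3*k**2/4 - 5*k/4 - 3/2.
Need (1)·f(k+1) − (1)·f(k) = k**3 + 3*k**2/4 - 5*k/4 - 3/2.
Bound: deg f ≤ 4.
Solve for f: f(k) = k*(k**3 - k**2 - 3*k - 3)/4 (degree 4 ≤ 4).
Get s_k = R·t_k = k*(k**3 - k**2 - 3*k - 3) with R(k) = B(k−1)f(k)/C(k) = k*(k**3 - k**2 - 3*k - 3)/(4*k**3 + 3*k**2 - 5*k - 6).
s_(k+1) − s_k = 4*k**3 + 3*k**2 - 5*k - 6 = t_k.
Telescoping: Σ = s_(11) − s_(1) = 12914 − (-6) = 12920.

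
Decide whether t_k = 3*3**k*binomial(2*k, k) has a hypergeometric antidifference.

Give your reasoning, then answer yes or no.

No; the degree bound rules out any f.

The ratio is 6*(2*k + 1)/(k + 1).
Gosper form: A/B · C(k+1)/C(k) with A=12*k + 6, B=k + 1, C=1.
f must satisfy (12*k + 6)·f(k+1) − (k)·f(k) = 1.
deg f ≤ -1 (via 1,1,0).
d = -1 < 0 ⇒ no nonzero polynomial f; not summable.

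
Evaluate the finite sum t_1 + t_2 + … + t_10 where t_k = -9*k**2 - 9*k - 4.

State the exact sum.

r(k) = (9*k**2 + 27*k + 22)/(9*k**2 + 9*k + 4) after simplifying.
So A=1 and B=1, with C=k**2 + k + 4/9.
Set up (1)·f(k+1) − (1)·f(k) − (k**2 + k + 4/9) = 0.
Bound: deg f ≤ 3.
Coefficient equations give f(k) = k*(3*k**2 + 1)/9.
Certificate R = B(k−1)f/C = k*(3*k**2 + 1)/(9*k**2 + 9*k + 4) gives s_k = -3*k**3 - k.
Δs = -9*k**2 - 9*k - 4, as required.
Sum = s_(11) − s_(1); s_(11) = -4004, s_(1) = -4 ⇒ -4000.

Σ = -4000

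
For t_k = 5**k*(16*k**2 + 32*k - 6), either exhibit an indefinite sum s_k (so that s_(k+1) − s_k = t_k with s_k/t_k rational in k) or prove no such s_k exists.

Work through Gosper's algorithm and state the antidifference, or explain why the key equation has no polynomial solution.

s_k = 2*5**k*(2*k**2 - k - 2)

Compute t_(k+1)/t_k: get 5*(8*k**2 + 32*k + 21)/(8*k**2 + 16*k - 3).
Factor: A=5; B=1; C=k**2 + 2*k - 3/8.
Solve (5)·f(k+1) − (1)·f(k) = k**2 + 2*k - 3/8.
d = 2 from the (0,0,2) case.
Coefficient equations give f(k) = (2*k**2 - k - 2)/8.
Get s_k = R·t_k = 2*5**k*(2*k**2 - k - 2) with R(k) = B(k−1)f(k)/C(k) = (2*k**2 - k - 2)/(8*k**2 + 16*k - 3).
s_(k+1) − s_k = 5**k*(16*k**2 + 32*k - 6) = t_k.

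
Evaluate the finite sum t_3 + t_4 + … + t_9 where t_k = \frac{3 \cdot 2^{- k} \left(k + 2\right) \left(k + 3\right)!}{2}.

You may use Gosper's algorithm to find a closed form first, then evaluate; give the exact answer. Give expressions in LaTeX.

Σ = 18242955

Ratio r(k) = (k + 3)*(k + 4)/(2*(k + 2)).
So A=k/2 + 2 and B=1, with C=k + 2.
Need (k/2 + 2)·f(k+1) − (1)·f(k) = k + 2.
d = 0 from the (1,0,1) case.
Match coefficients ⇒ f(k) = 2.
Then R = B(k−1)f/C = 2/(k + 2), so s_k = R(k)·t_k = 3*factorial(k + 3)/2**k.
s_(k+1) − s_k = 3*(k + 2)*factorial(k + 3)/(2*2**k) = t_k.
Telescoping: Σ = s_(10) − s_(3) = 18243225 − (270) = 18242955.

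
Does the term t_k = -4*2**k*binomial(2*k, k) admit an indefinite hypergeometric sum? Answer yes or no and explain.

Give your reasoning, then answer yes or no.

Step 1: r(k) = 4*(2*k + 1)/(k + 1).
A = 8*k + 4, B = k + 1, C = 1.
f must satisfy (8*k + 4)·f(k+1) − (k)·f(k) = 1.
Degrees (1,1,0) ⇒ d ≤ -1.
Negative degree bound (-1): no f exists, t_k not Gosper-summable.

No. Not Gosper-summable.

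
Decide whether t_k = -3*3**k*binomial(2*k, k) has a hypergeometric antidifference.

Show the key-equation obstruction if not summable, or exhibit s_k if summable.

r(k) = 6*(2*k + 1)/(k + 1) after simplifying.
Normal form (A,B,C) = (12*k + 6, k + 1, 1).
Solve (12*k + 6)·f(k+1) − (k)·f(k) = 1.
Bound: deg f ≤ -1.
Negative degree bound (-1): no f exists, t_k not Gosper-summable.

No — negative degree bound, so no certificate f.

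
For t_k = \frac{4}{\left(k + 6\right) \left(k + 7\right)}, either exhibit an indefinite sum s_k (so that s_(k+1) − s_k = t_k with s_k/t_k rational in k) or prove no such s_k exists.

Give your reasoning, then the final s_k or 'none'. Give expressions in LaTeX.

t_(k+1)/t_k = (k + 6)/(k + 8).
A = k + 6, B = k + 8, C = 1.
Key eq: (k + 6)·f(k+1) = (k + 7)·f(k) + (1).
From deg A=1, deg B=1, deg C=0: d=1.
A polynomial solution: f(k) = k/6.
So s_k = (B(k−1)f/C)·t_k = (k*(k + 7)/6)·t_k = 2*k/(3*(k + 6)).
Check: Δs_k = 4/(k**2 + 13*k + 42). ✓

s_k = \frac{2 k}{3 \left(k + 6\right)}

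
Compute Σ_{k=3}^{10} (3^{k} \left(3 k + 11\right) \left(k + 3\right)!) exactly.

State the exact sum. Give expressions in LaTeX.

Step 1: r(k) = 3*(k + 4)*(3*k + 14)/(3*k + 11).
Gosper form: A/B · C(k+1)/C(k) with A=3*k + 12, B=1, C=k + 11/3.
Key eq: (3*k + 12)·f(k+1) = (1)·f(k) + (k + 11/3).
deg f ≤ 0 (via 1,0,1).
Match coefficients ⇒ f(k) = 1/3.
So s_k = (B(k−1)f/C)·t_k = (1/(3*k + 11))·t_k = 3**k*factorial(k + 3).
s_(k+1) − s_k = 3**k*(3*k + 11)*factorial(k + 3) = t_k.
Σ_(k=3)^(10) t_k = s_(11) − s_(3) = 15443372751206400 − (19440) = 15443372751186960.

Σ = 15443372751186960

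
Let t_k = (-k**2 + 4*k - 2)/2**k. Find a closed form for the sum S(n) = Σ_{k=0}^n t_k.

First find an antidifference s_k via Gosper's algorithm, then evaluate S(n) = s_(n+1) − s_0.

S(n) = -2 + n**2/2**n

Compute t_(k+1)/t_k: get (k**2 - 2*k - 1)/(2*(k**2 - 4*k + 2)).
Gosper form: A/B · C(k+1)/C(k) with A=1/2, B=1, C=k**2 - 4*k + 2.
Set up (1/2)·f(k+1) − (1)·f(k) − (k**2 - 4*k + 2) = 0.
Bound: deg f ≤ 2.
Solve for f: f(k) = -2*(k - 1)**2 (degree 2 ≤ 2).
Get s_k = R·t_k = 2**(1 - k)*(k**2 - 2*k + 1) with R(k) = B(k−1)f(k)/C(k) = -2*(k - 1)**2/(k**2 - 4*k + 2).
Δs = (-k**2 + 4*k - 2)/2**k, as required.
Telescope: S(n) = s_(n+1) − s_(0) = n**2/2**n − (2) = -2 + n**2/2**n.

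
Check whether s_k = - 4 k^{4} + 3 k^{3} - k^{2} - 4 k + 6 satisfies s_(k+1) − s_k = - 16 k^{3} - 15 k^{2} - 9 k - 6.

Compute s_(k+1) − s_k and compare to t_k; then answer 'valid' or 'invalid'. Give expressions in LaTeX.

s_(k+1) = k*(-4*k**3 - 13*k**2 - 16*k - 13)
s_(k+1) − s_k = -16*k**3 - 15*k**2 - 9*k - 6
(s_(k+1) − s_k) − t_k = 0

Valid — Δs_k = t_k.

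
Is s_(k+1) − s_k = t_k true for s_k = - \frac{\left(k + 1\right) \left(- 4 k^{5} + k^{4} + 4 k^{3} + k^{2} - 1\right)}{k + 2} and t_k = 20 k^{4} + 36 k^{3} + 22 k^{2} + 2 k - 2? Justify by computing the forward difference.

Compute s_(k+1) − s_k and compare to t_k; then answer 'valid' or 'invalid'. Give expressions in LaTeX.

s_(k+1) = -(k + 2)*(-4*(k + 1)**5 + (k + 1)**4 + 4*(k + 1)**3 + (k + 1)**2 - 1)/(k + 3)
s_(k+1) − s_k = (20*k**6 + 120*k**5 + 245*k**4 + 230*k**3 + 93*k**2 - 7)/(k**2 + 5*k + 6)
(s_(k+1) − s_k) − t_k = (-16*k**5 - 77*k**4 - 98*k**3 - 47*k**2 - 2*k + 5)/(k**2 + 5*k + 6)

Invalid: residual \frac{- 16 k^{5} - 77 k^{4} - 98 k^{3} - 47 k^{2} - 2 k + 5}{k^{2} + 5 k + 6} ≠ 0.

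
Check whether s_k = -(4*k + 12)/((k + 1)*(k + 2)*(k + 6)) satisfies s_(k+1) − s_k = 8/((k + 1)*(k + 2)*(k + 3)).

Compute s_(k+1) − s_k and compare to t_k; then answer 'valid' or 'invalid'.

s_(k+1) = 4*(-k - 4)/((k + 2)*(k + 3)*(k + 7))
s_(k+1) − s_k = 4*(2*k**2 + 17*k + 39)/(k**5 + 19*k**4 + 131*k**3 + 401*k**2 + 540*k + 252)
(s_(k+1) − s_k) − t_k = 36*(-k - 5)/(k**5 + 19*k**4 + 131*k**3 + 401*k**2 + 540*k + 252)

Invalid: residual 36*(-k - 5)/(k**5 + 19*k**4 + 131*k**3 + 401*k**2 + 540*k + 252) ≠ 0.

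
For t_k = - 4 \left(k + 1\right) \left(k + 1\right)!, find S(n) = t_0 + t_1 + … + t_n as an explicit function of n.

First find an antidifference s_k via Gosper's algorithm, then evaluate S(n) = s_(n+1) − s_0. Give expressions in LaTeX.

S(n) = 4 - 4 \left(n + 2\right)!

r(k) = (k + 2)**2/(k + 1) after simplifying.
A = k + 2, B = 1, C = k + 1.
Need (k + 2)·f(k+1) − (1)·f(k) = k + 1.
From deg A=1, deg B=0, deg C=1: d=0.
Solving with deg f ≤ 0: f(k) = 1.
Get s_k = R·t_k = -4*factorial(k + 1) with R(k) = B(k−1)f(k)/C(k) = 1/(k + 1).
s_(k+1) − s_k = -4*(k + 1)*factorial(k + 1) = t_k.
s_(n+1) = -4*factorial(n + 2) and s_(0) = -4, so S(n) = 4 - 4*factorial(n + 2).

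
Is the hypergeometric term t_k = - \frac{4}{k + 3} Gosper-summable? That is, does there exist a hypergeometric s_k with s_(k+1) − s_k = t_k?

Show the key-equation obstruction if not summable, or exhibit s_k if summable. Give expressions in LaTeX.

r(k) = (k + 3)/(k + 4) after simplifying.
Gosper form: A/B · C(k+1)/C(k) with A=k + 3, B=k + 4, C=1.
Need (k + 3)·f(k+1) − (k + 3)·f(k) = 1.
Degrees (1,1,0) ⇒ d ≤ 0.
Write f(k) = c0. Then LHS − RHS = -1, requiring -1 = 0: contradictory. No certificate.

No — the linear system for f has no solution.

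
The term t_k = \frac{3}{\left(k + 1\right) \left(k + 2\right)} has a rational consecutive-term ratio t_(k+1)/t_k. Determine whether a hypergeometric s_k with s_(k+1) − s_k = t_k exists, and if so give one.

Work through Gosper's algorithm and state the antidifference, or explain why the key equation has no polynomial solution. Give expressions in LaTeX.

s_k = \frac{3 k}{k + 1}

The ratio is (k + 1)/(k + 3).
Take A(k)=k + 1, B(k)=k + 3, C(k)=1.
Need (k + 1)·f(k+1) − (k + 2)·f(k) = 1.
Bound: deg f ≤ 1.
Coefficient equations give f(k) = k.
Certificate R = B(k−1)f/C = k*(k + 2) gives s_k = 3*k/(k + 1).
Check: Δs_k = 3/(k**2 + 3*k + 2). ✓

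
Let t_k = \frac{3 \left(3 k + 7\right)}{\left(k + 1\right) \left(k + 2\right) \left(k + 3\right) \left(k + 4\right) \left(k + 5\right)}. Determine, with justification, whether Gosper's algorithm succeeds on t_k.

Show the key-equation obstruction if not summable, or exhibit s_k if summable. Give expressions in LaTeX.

r(k) = (k + 1)*(3*k + 10)/((k + 6)*(3*k + 7)) after simplifying.
Take A(k)=k + 1, B(k)=k + 6, C(k)=k + 7/3.
Need (k + 1)·f(k+1) − (k + 5)·f(k) = k + 7/3.
Degrees (1,1,1) ⇒ d ≤ 4.
Match coefficients ⇒ f(k) = k*(k + 2)*(k**2 + 8*k + 19)/36.
Certificate R = B(k−1)f/C = k*(k + 2)*(k + 5)*(k**2 + 8*k + 19)/(12*(3*k + 7)) gives s_k = k*(k**2 + 8*k + 19)/(4*(k**3 + 8*k**2 + 19*k + 12)).
s_(k+1) − s_k = 3*(3*k + 7)/(k**5 + 15*k**4 + 85*k**3 + 225*k**2 + 274*k + 120) = t_k.

Yes. s_k = \frac{k \left(k^{2} + 8 k + 19\right)}{4 \left(k^{3} + 8 k^{2} + 19 k + 12\right)}.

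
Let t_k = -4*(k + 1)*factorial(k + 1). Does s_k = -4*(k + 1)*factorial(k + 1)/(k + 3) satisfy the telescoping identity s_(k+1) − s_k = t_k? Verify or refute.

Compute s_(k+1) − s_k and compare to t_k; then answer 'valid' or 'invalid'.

s_(k+1) = -4*(k + 2)*factorial(k + 2)/(k + 4)
s_(k+1) − s_k = -4*(k**3 + 6*k**2 + 11*k + 8)*factorial(k + 1)/((k + 3)*(k + 4))
(s_(k+1) − s_k) − t_k = 8*(k**2 + 4*k + 2)*factorial(k + 1)/((k + 3)*(k + 4))

Invalid: residual 8*(k**2 + 4*k + 2)*factorial(k + 1)/((k + 3)*(k + 4)) ≠ 0.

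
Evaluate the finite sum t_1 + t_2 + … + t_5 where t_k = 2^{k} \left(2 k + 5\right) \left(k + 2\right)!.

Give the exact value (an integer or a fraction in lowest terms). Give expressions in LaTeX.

Σ = 2580468

Compute t_(k+1)/t_k: get 2*(k + 3)*(2*k + 7)/(2*k + 5).
A = 2*k + 6, B = 1, C = k + 5/2.
f must satisfy (2*k + 6)·f(k+1) − (1)·f(k) = k + 5/2.
deg f ≤ 0 (via 1,0,1).
Coefficient equations give f(k) = 1/2.
Get s_k = R·t_k = 2**k*factorial(k + 2) with R(k) = B(k−1)f(k)/C(k) = 1/(2*k + 5).
Verify: 2**k*(2*k + 5)*factorial(k + 2) matches t_k.
Σ_(k=1)^(5) t_k = s_(6) − s_(1) = 2580480 − (12) = 2580468.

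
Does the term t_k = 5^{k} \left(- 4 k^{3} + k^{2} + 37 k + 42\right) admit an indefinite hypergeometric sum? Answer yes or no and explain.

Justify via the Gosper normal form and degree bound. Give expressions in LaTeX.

t_(k+1)/t_k = 5*(4*k**3 + 11*k**2 - 27*k - 76)/(4*k**3 - k**2 - 37*k - 42).
A = 5, B = 1, C = k**3 - k**2/4 - 37*k/4 - 21/2.
f must satisfy (5)·f(k+1) − (1)·f(k) = k**3 - k**2/4 - 37*k/4 - 21/2.
Degrees (0,0,3) ⇒ d ≤ 3.
A polynomial solution: f(k) = (k**3 - 4*k**2 - 3*k - 3)/4.
Get s_k = R·t_k = 5**k*(-k**3 + 4*k**2 + 3*k + 3) with R(k) = B(k−1)f(k)/C(k) = (k**3 - 4*k**2 - 3*k - 3)/(4*k**3 - k**2 - 37*k - 42).
s_(k+1) − s_k = 5**k*(-4*k**3 + k**2 + 37*k + 42) = t_k.

Yes. s_k = 5^{k} \left(- k^{3} + 4 k^{2} + 3 k + 3\right).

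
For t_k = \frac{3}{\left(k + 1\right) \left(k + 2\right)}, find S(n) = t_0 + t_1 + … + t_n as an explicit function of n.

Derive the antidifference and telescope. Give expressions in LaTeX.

S(n) = \frac{3 \left(n + 1\right)}{n + 2}

Step 1: r(k) = (k + 1)/(k + 3).
Take A(k)=k + 1, B(k)=k + 3, C(k)=1.
Key eq: (k + 1)·f(k+1) = (k + 2)·f(k) + (1).
Bound: deg f ≤ 1.
Solve for f: f(k) = k (degree 1 ≤ 1).
R(k) = B(k−1)·f(k)/C(k) = k*(k + 2); s_k = R·t_k = 3*k/(k + 1).
Check: Δs_k = 3/(k**2 + 3*k + 2). ✓
Σ_(k=0)^n t_k = s_(n+1) − s_(0) = (3*(n + 1)/(n + 2)) − (0), i.e. 3*(n + 1)/(n + 2).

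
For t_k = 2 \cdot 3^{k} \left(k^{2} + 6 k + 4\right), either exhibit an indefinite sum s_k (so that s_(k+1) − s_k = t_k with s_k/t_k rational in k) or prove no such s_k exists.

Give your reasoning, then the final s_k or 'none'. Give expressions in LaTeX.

s_k = 3^{k} \left(k^{2} + 3 k - 2\right)

Step 1: r(k) = 3*(k**2 + 8*k + 11)/(k**2 + 6*k + 4).
Gosper form: A/B · C(k+1)/C(k) with A=3, B=1, C=k**2 + 6*k + 4.
Solve (3)·f(k+1) − (1)·f(k) = k**2 + 6*k + 4.
deg f ≤ 2 (via 0,0,2).
Solve for f: f(k) = (k**2 + 3*k - 2)/2 (degree 2 ≤ 2).
So s_k = (B(k−1)f/C)·t_k = ((k**2 + 3*k - 2)/(2*(k**2 + 6*k + 4)))·t_k = 3**k*(k**2 + 3*k - 2).
Δs = 2*3**k*(k**2 + 6*k + 4), as required.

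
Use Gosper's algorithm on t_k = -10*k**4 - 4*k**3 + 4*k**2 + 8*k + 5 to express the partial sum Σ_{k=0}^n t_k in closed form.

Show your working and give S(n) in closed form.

r(k) = (10*k**4 + 44*k**3 + 68*k**2 + 36*k - 3)/(10*k**4 + 4*k**3 - 4*k**2 - 8*k - 5) after simplifying.
Gosper form: A/B · C(k+1)/C(k) with A=1, B=1, C=k**4 + 2*k**3/5 - 2*k**2/5 - 4*k/5 - 1/2.
Set up (1)·f(k+1) − (1)·f(k) − (k**4 + 2*k**3/5 - 2*k**2/5 - 4*k/5 - 1/2) = 0.
From deg A=0, deg B=0, deg C=4: d=5.
Coefficient equations give f(k) = k*(2*k**4 - 4*k**3 - k - 2)/10.
Certificate R = B(k−1)f/C = k*(2*k**4 - 4*k**3 - k - 2)/(10*k**4 + 4*k**3 - 4*k**2 - 8*k - 5) gives s_k = k*(-2*k**4 + 4*k**3 + k + 2).
s_(k+1) − s_k = -10*k**4 - 4*k**3 + 4*k**2 + 8*k + 5 = t_k.
Σ_(k=0)^n t_k = s_(n+1) − s_(0) = (-2*n**5 - 6*n**4 - 4*n**3 + 5*n**2 + 10*n + 5) − (0), i.e. -2*n**5 - 6*n**4 - 4*n**3 + 5*n**2 + 10*n + 5.

S(n) = -2*n**5 - 6*n**4 - 4*n**3 + 5*n**2 + 10*n + 5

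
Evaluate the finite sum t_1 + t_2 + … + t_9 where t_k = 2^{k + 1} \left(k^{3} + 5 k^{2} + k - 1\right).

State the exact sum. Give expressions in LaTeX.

Ratio r(k) = 2*(k**3 + 8*k**2 + 14*k + 6)/(k**3 + 5*k**2 + k - 1).
Take A(k)=2, B(k)=1, C(k)=k**3 + 5*k**2 + k - 1.
Need (2)·f(k+1) − (1)·f(k) = k**3 + 5*k**2 + k - 1.
d = 3 from the (0,0,3) case.
Solve for f: f(k) = (k - 1)**2*(k + 1) (degree 3 ≤ 3).
Then R = B(k−1)f/C = (k - 1)**2*(k + 1)/(k**3 + 5*k**2 + k - 1), so s_k = R(k)·t_k = 2**(k + 1)*(k**3 - k**2 - k + 1).
s_(k+1) − s_k = 2**(k + 1)*(k**3 + 5*k**2 + k - 1) = t_k.
Telescoping: Σ = s_(10) − s_(1) = 1824768 − (0) = 1824768.

Σ = 1824768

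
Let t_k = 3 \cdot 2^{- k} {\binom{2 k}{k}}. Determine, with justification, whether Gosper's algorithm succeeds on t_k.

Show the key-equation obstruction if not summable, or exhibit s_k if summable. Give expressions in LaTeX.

The ratio is (2*k + 1)/(k + 1).
Factor: A=2*k + 1; B=k + 1; C=1.
Set up (2*k + 1)·f(k+1) − (k)·f(k) − (1) = 0.
Bound: deg f ≤ -1.
Bound -1 < 0, so the key equation has no polynomial solution.

No — negative degree bound, so no certificate f.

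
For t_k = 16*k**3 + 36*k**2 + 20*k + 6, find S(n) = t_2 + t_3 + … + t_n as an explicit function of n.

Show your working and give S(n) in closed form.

The ratio is (8*k**3 + 42*k**2 + 70*k + 39)/(8*k**3 + 18*k**2 + 10*k + 3).
Factor: A=1; B=1; C=k**3 + 9*k**2/4 + 5*k/4 + 3/8.
f must satisfy (1)·f(k+1) − (1)·f(k) = k**3 + 9*k**2/4 + 5*k/4 + 3/8.
deg f ≤ 4 (via 0,0,3).
Match coefficients ⇒ f(k) = k*(2*k**3 + 2*k**2 - 2*k + 1)/8.
R(k) = B(k−1)·f(k)/C(k) = k*(2*k**3 + 2*k**2 - 2*k + 1)/(8*k**3 + 18*k**2 + 10*k + 3); s_k = R·t_k = 2*k*(2*k**3 + 2*k**2 - 2*k + 1).
Verify: 16*k**3 + 36*k**2 + 20*k + 6 matches t_k.
Σ_(k=2)^n t_k = s_(n+1) − s_(2) = (4*n**4 + 20*n**3 + 32*n**2 + 22*n + 6) − (84), i.e. 4*n**4 + 20*n**3 + 32*n**2 + 22*n - 78.

S(n) = 4*n**4 + 20*n**3 + 32*n**2 + 22*n - 78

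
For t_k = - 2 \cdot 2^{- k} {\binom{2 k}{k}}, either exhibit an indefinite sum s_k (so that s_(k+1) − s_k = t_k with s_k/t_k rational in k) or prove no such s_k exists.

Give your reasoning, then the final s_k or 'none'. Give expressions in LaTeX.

Compute t_(k+1)/t_k: get (2*k + 1)/(k + 1).
So A=2*k + 1 and B=k + 1, with C=1.
f must satisfy (2*k + 1)·f(k+1) − (k)·f(k) = 1.
d = -1 from the (1,1,0) case.
Bound -1 < 0, so the key equation has no polynomial solution.

not Gosper-summable; s_k does not exist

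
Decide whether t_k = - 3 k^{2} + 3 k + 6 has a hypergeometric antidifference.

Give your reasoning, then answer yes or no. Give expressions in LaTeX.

Yes. s_k = k \left(- k^{2} + 3 k + 4\right).

t_(k+1)/t_k = (k**2 + k - 2)/(k**2 - k - 2).
So A=1 and B=1, with C=k**2 - k - 2.
Set up (1)·f(k+1) − (1)·f(k) − (k**2 - k - 2) = 0.
d = 3 from the (0,0,2) case.
Coefficient equations give f(k) = k*(k - 4)*(k + 1)/3.
Certificate R = B(k−1)f/C = k*(k - 4)/(3*(k - 2)) gives s_k = k*(-k**2 + 3*k + 4).
Δs = -3*k**2 + 3*k + 6, as required.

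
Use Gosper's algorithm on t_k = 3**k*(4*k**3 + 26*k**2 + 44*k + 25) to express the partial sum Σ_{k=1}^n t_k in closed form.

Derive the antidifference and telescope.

S(n) = 6*3**n*n**3 + 30*3**n*n**2 + 45*3**n*n + 27*3**n - 27

Ratio r(k) = 3*(4*k**3 + 38*k**2 + 108*k + 99)/(4*k**3 + 26*k**2 + 44*k + 25).
Take A(k)=3, B(k)=1, C(k)=k**3 + 13*k**2/2 + 11*k + 25/4.
Solve (3)·f(k+1) − (1)·f(k) = k**3 + 13*k**2/2 + 11*k + 25/4.
d = 3 from the (0,0,3) case.
A polynomial solution: f(k) = (k + 2)*(2*k**2 + 1)/4.
Then R = B(k−1)f/C = (k + 2)*(2*k**2 + 1)/(4*k**3 + 26*k**2 + 44*k + 25), so s_k = R(k)·t_k = 3**k*(2*k**3 + 4*k**2 + k + 2).
Δs = 3**k*(4*k**3 + 26*k**2 + 44*k + 25), as required.
Evaluate: s_(n+1) = 3**(n + 1)*(2*n**3 + 10*n**2 + 15*n + 9); subtract s_(1) = 27 ⇒ S(n) = 6*3**n*n**3 + 30*3**n*n**2 + 45*3**n*n + 27*3**n - 27.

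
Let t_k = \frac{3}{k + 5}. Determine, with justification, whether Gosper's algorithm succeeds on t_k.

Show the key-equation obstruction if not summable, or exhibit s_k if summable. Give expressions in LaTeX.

No; the coefficient equations for f are inconsistent.

The ratio is (k + 5)/(k + 6).
Factor: A=k + 5; B=k + 6; C=1.
Solve (k + 5)·f(k+1) − (k + 5)·f(k) = 1.
From deg A=1, deg B=1, deg C=0: d=0.
Write f(k) = c0. Then LHS − RHS = -1, requiring -1 = 0: contradictory. No certificate.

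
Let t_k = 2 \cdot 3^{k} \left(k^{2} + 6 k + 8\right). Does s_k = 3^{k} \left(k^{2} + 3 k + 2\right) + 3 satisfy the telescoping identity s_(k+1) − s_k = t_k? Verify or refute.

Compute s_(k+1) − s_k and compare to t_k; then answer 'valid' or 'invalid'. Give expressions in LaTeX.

s_(k+1) = 3*3**k*(3*k + (k + 1)**2 + 5) + 3
s_(k+1) − s_k = 2*3**k*(k**2 + 6*k + 8)
(s_(k+1) − s_k) − t_k = 0

Valid: the claim telescopes to t_k.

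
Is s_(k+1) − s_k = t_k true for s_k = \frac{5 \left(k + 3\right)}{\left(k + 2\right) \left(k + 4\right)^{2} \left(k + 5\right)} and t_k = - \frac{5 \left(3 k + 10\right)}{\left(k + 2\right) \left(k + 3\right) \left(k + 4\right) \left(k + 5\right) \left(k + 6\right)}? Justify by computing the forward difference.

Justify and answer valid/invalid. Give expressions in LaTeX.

s_(k+1) = 5*(k + 4)/((k + 3)*(k + 5)**2*(k + 6))
s_(k+1) − s_k = 5*((k + 2)*(k + 4)**3 - (k + 3)**2*(k + 5)*(k + 6))/((k + 2)*(k + 3)*(k + 4)**2*(k + 5)**2*(k + 6))
(s_(k+1) − s_k) − t_k = 5*(4*k**2 + 31*k + 58)/(k**7 + 29*k**6 + 355*k**5 + 2375*k**4 + 9364*k**3 + 21716*k**2 + 27360*k + 14400)

Invalid: residual \frac{5 \left(4 k^{2} + 31 k + 58\right)}{k^{7} + 29 k^{6} + 355 k^{5} + 2375 k^{4} + 9364 k^{3} + 21716 k^{2} + 27360 k + 14400} ≠ 0.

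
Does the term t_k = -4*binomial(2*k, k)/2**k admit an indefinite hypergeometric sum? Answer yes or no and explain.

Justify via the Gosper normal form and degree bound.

Compute t_(k+1)/t_k: get (2*k + 1)/(k + 1).
Take A(k)=2*k + 1, B(k)=k + 1, C(k)=1.
Need (2*k + 1)·f(k+1) − (k)·f(k) = 1.
deg f ≤ -1 (via 1,1,0).
d = -1 < 0 ⇒ no nonzero polynomial f; not summable.

No. Not Gosper-summable.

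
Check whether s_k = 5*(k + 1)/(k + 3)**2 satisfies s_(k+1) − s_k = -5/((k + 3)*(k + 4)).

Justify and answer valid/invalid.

s_(k+1) = 5*(k + 2)/(k + 4)**2
s_(k+1) − s_k = 5*(-k**2 - 3*k + 2)/(k**4 + 14*k**3 + 73*k**2 + 168*k + 144)
(s_(k+1) − s_k) − t_k = 10*(2*k + 7)/(k**4 + 14*k**3 + 73*k**2 + 168*k + 144)

Invalid: residual 10*(2*k + 7)/(k**4 + 14*k**3 + 73*k**2 + 168*k + 144) ≠ 0.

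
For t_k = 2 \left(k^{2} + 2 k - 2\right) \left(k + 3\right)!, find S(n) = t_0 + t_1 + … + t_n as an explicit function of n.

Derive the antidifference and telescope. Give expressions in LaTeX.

S(n) = 2 n \left(n + 4\right)! - 2 \left(n + 4\right)! + 24

Ratio r(k) = (k + 4)*(2*k + (k + 1)**2)/(k**2 + 2*k - 2).
Gosper form: A/B · C(k+1)/C(k) with A=k + 4, B=1, C=k**2 + 2*k - 2.
f must satisfy (k + 4)·f(k+1) − (1)·f(k) = k**2 + 2*k - 2.
deg f ≤ 1 (via 1,0,2).
Coefficient equations give f(k) = k - 2.
Then R = B(k−1)f/C = (k - 2)/(k**2 + 2*k - 2), so s_k = R(k)·t_k = 2*(k - 2)*factorial(k + 3).
Δs = 2*(k**2 + 2*k - 2)*factorial(k + 3), as required.
Telescope: S(n) = s_(n+1) − s_(0) = 2*(n - 1)*factorial(n + 4) − (-24) = 2*n*factorial(n + 4) - 2*factorial(n + 4) + 24.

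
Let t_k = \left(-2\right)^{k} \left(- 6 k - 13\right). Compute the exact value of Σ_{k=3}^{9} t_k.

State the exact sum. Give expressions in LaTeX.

Compute t_(k+1)/t_k: get 2*(-6*k - 19)/(6*k + 13).
Gosper form: A/B · C(k+1)/C(k) with A=-2, B=1, C=k + 13/6.
Need (-2)·f(k+1) − (1)·f(k) = k + 13/6.
deg f ≤ 1 (via 0,0,1).
Match coefficients ⇒ f(k) = -(2*k + 3)/6.
Certificate R = B(k−1)f/C = -(2*k + 3)/(6*k + 13) gives s_k = (-2)**k*(2*k + 3).
Check: Δs_k = (-2)**k*(-6*k - 13). ✓
Evaluate s at k=10 and k=3: 23552 and -72; difference 23624.

Σ = 23624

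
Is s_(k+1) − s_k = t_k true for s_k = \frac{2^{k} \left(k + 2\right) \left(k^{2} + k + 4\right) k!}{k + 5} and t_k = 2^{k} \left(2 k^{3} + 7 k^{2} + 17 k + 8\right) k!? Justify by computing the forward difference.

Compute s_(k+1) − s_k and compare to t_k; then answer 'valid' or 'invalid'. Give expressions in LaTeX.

Invalid: residual - \frac{3 \cdot 2^{k} \left(2 k^{4} + 17 k^{3} + 51 k^{2} + 92 k + 36\right) k!}{\left(k + 5\right) \left(k + 6\right)} ≠ 0.

s_(k+1) = 2**(k + 1)*(k + 3)*(k**2 + 3*k + 6)*factorial(k + 1)/(k + 6)
s_(k+1) − s_k = 2**k*(2*k**5 + 23*k**4 + 103*k**3 + 252*k**2 + 322*k + 132)*factorial(k)/((k + 5)*(k + 6))
(s_(k+1) − s_k) − t_k = -3*2**k*(2*k**4 + 17*k**3 + 51*k**2 + 92*k + 36)*factorial(k)/((k + 5)*(k + 6))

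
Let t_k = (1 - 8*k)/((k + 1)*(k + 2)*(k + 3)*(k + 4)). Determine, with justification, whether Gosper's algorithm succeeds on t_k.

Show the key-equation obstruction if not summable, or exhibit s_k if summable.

Ratio r(k) = (k + 1)*(8*k + 7)/((k + 5)*(8*k - 1)).
Normal form (A,B,C) = (k + 1, k + 5, k - 1/8).
Solve (k + 1)·f(k+1) − (k + 4)·f(k) = k - 1/8.
d = 3 from the (1,1,1) case.
Solving with deg f ≤ 3: f(k) = k*(k**2 + 6*k - 13)/48.
Get s_k = R·t_k = k*(-k**2 - 6*k + 13)/(6*(k + 1)*(k + 2)*(k + 3)) with R(k) = B(k−1)f(k)/C(k) = k*(k + 4)*(k**2 + 6*k - 13)/(6*(8*k - 1)).
Check: Δs_k = (1 - 8*k)/(k**4 + 10*k**3 + 35*k**2 + 50*k + 24). ✓

Yes. s_k = k*(-k**2 - 6*k + 13)/(6*(k + 1)*(k + 2)*(k + 3)).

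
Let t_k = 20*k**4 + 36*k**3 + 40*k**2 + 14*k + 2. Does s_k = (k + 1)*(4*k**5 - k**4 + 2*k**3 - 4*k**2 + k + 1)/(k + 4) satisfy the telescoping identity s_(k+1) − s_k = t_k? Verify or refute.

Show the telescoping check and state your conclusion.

s_(k+1) = (4*k**6 + 27*k**5 + 76*k**4 + 112*k**3 + 87*k**2 + 33*k + 6)/(k + 5)
s_(k+1) − s_k = (20*k**6 + 168*k**5 + 413*k**4 + 548*k**3 + 394*k**2 + 127*k + 19)/(k**2 + 9*k + 20)
(s_(k+1) − s_k) − t_k = 3*(-16*k**5 - 117*k**4 - 182*k**3 - 178*k**2 - 57*k - 7)/(k**2 + 9*k + 20)

Invalid: residual 3*(-16*k**5 - 117*k**4 - 182*k**3 - 178*k**2 - 57*k - 7)/(k**2 + 9*k + 20) ≠ 0.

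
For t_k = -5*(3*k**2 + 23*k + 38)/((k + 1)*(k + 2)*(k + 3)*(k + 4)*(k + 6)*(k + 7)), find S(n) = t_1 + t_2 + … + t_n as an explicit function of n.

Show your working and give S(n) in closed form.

S(n) = 5*n*(-n**2 - 13*n - 50)/(56*(n**3 + 13*n**2 + 50*n + 56))

t_(k+1)/t_k = (k + 1)*(k + 6)*(23*k + 3*(k + 1)**2 + 61)/((k + 5)*(k + 8)*(3*k**2 + 23*k + 38)).
Take A(k)=k + 1, B(k)=k + 8, C(k)=k**3 + 38*k**2/3 + 51*k + 190/3.
Key eq: (k + 1)·f(k+1) = (k + 7)·f(k) + (k**3 + 38*k**2/3 + 51*k + 190/3).
Bound: deg f ≤ 6.
Solving with deg f ≤ 6: f(k) = k*(k + 2)*(k + 4)*(k + 5)*(k**2 + 10*k + 27)/54.
R(k) = B(k−1)·f(k)/C(k) = k*(k + 2)*(k + 4)*(k + 7)*(k**2 + 10*k + 27)/(18*(3*k**2 + 23*k + 38)); s_k = R·t_k = 5*k*(-k**2 - 10*k - 27)/(18*(k**3 + 10*k**2 + 27*k + 18)).
Verify: 5*(-3*k**2 - 23*k - 38)/(k**6 + 23*k**5 + 207*k**4 + 925*k**3 + 2144*k**2 + 2412*k + 1008) matches t_k.
Σ_(k=1)^n t_k = s_(n+1) − s_(1) = (5*(-n**3 - 13*n**2 - 50*n - 38)/(18*(n**3 + 13*n**2 + 50*n + 56))) − (-95/504), i.e. 5*n*(-n**2 - 13*n - 50)/(56*(n**3 + 13*n**2 + 50*n + 56)).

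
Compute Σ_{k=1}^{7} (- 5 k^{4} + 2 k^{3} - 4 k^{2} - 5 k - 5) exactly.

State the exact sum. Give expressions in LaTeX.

Σ = -22547

The ratio is (5*k**4 + 18*k**3 + 28*k**2 + 27*k + 17)/(5*k**4 - 2*k**3 + 4*k**2 + 5*k + 5).
Take A(k)=1, B(k)=1, C(k)=k**4 - 2*k**3/5 + 4*k**2/5 + k + 1.
Need (1)·f(k+1) − (1)·f(k) = k**4 - 2*k**3/5 + 4*k**2/5 + k + 1.
deg f ≤ 5 (via 0,0,4).
Coefficient equations give f(k) = k*(k**4 - 3*k**3 + 4*k**2 + 3)/5.
Get s_k = R·t_k = k*(-k**4 + 3*k**3 - 4*k**2 - 3) with R(k) = B(k−1)f(k)/C(k) = k*(k**4 - 3*k**3 + 4*k**2 + 3)/(5*k**4 - 2*k**3 + 4*k**2 + 5*k + 5).
s_(k+1) − s_k = -5*k**4 + 2*k**3 - 4*k**2 - 5*k - 5 = t_k.
Telescoping: Σ = s_(8) − s_(1) = -22552 − (-5) = -22547.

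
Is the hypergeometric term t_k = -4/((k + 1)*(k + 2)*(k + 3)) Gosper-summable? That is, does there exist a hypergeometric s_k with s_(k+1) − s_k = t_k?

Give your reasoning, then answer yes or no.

The ratio is (k + 1)/(k + 4).
Factor: A=k + 1; B=k + 4; C=1.
Solve (k + 1)·f(k+1) − (k + 3)·f(k) = 1.
Bound: deg f ≤ 2.
Solving with deg f ≤ 2: f(k) = k*(k + 3)/4.
Certificate R = B(k−1)f/C = k*(k + 3)**2/4 gives s_k = k*(-k - 3)/((k + 1)*(k + 2)).
Δs = -4/(k**3 + 6*k**2 + 11*k + 6), as required.

Yes. s_k = k*(-k - 3)/((k + 1)*(k + 2)).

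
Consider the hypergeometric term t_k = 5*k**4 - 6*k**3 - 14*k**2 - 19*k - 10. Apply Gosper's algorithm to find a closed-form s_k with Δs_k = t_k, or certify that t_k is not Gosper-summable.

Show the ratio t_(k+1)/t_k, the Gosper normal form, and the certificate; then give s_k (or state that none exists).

Step 1: r(k) = (5*k**4 + 14*k**3 - 2*k**2 - 45*k - 44)/(5*k**4 - 6*k**3 - 14*k**2 - 19*k - 10).
Normal form (A,B,C) = (1, 1, k**4 - 6*k**3/5 - 14*k**2/5 - 19*k/5 - 2).
Solve (1)·f(k+1) − (1)·f(k) = k**4 - 6*k**3/5 - 14*k**2/5 - 19*k/5 - 2.
From deg A=0, deg B=0, deg C=4: d=5.
Match coefficients ⇒ f(k) = k*(k**4 - 4*k**3 - 4*k - 3)/5.
Then R = B(k−1)f/C = k*(k**4 - 4*k**3 - 4*k - 3)/(5*k**4 - 6*k**3 - 14*k**2 - 19*k - 10), so s_k = R(k)·t_k = k*(k**4 - 4*k**3 - 4*k - 3).
Verify: 5*k**4 - 6*k**3 - 14*k**2 - 19*k - 10 matches t_k.

s_k = k*(k**4 - 4*k**3 - 4*k - 3)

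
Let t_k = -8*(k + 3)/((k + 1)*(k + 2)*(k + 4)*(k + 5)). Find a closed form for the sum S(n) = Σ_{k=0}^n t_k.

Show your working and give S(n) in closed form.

The ratio is (k + 1)*(k + 4)**2/((k + 3)**2*(k + 6)).
Take A(k)=k + 1, B(k)=k + 6, C(k)=k**2 + 6*k + 9.
Set up (k + 1)·f(k+1) − (k + 5)·f(k) − (k**2 + 6*k + 9) = 0.
Bound: deg f ≤ 4.
Solving with deg f ≤ 4: f(k) = k*(k + 2)*(k + 3)*(k + 5)/8.
So s_k = (B(k−1)f/C)·t_k = (k*(k + 2)*(k + 5)**2/(8*(k + 3)))·t_k = k*(-k - 5)/(k**2 + 5*k + 4).
s_(k+1) − s_k = 8*(-k - 3)/(k**4 + 12*k**3 + 49*k**2 + 78*k + 40) = t_k.
Evaluate: s_(n+1) = (-n**2 - 7*n - 6)/(n**2 + 7*n + 10); subtract s_(0) = 0 ⇒ S(n) = (-n**2 - 7*n - 6)/(n**2 + 7*n + 10).

S(n) = (-n**2 - 7*n - 6)/(n**2 + 7*n + 10)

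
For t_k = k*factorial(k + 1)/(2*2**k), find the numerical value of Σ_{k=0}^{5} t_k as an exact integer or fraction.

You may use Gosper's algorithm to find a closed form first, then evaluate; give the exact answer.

Compute t_(k+1)/t_k: get (k + 1)*(k + 2)/(2*k).
Factor: A=k/2 + 1; B=1; C=k.
Key eq: (k/2 + 1)·f(k+1) = (1)·f(k) + (k).
Degrees (1,0,1) ⇒ d ≤ 0.
Solve for f: f(k) = 2 (degree 0 ≤ 0).
R(k) = B(k−1)·f(k)/C(k) = 2/k; s_k = R·t_k = factorial(k + 1)/2**k.
Verify: k*factorial(k + 1)/(2*2**k) matches t_k.
Telescoping: Σ = s_(6) − s_(0) = 315/4 − (1) = 311/4.

Σ = 311/4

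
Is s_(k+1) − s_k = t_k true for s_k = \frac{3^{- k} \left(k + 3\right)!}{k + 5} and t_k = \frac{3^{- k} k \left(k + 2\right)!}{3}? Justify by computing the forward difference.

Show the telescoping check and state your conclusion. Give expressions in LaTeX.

Invalid: residual - \frac{2 \cdot 3^{- k} \left(k^{2} + 5 k - 3\right) \left(k + 2\right)!}{3 \left(k + 5\right) \left(k + 6\right)} ≠ 0.

s_(k+1) = factorial(k + 4)/(3*3**k*(k + 6))
s_(k+1) − s_k = (k**2 + 6*k + 2)*factorial(k + 3)/(3*3**k*(k + 5)*(k + 6))
(s_(k+1) − s_k) − t_k = -2*(k**2 + 5*k - 3)*factorial(k + 2)/(3*3**k*(k + 5)*(k + 6))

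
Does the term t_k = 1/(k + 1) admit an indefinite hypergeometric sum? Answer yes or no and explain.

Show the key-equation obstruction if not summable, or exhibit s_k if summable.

The ratio is (k + 1)/(k + 2).
So A=k + 1 and B=k + 2, with C=1.
Key eq: (k + 1)·f(k+1) = (k + 1)·f(k) + (1).
deg f ≤ 0 (via 1,1,0).
f = c0 ⇒ A·f(k+1) − B(k−1)·f(k) − C = -1. The system {-1 = 0} is inconsistent; no antidifference.

No; the coefficient equations for f are inconsistent.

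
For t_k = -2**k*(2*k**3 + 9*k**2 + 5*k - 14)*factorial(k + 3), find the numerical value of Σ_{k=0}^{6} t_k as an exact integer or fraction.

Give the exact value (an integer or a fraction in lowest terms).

Compute t_(k+1)/t_k: get 2*(2*k**4 + 23*k**3 + 89*k**2 + 118*k + 8)/(2*k**3 + 9*k**2 + 5*k - 14).
Normal form (A,B,C) = (2*k + 8, 1, k**3 + 9*k**2/2 + 5*k/2 - 7).
Solve (2*k + 8)·f(k+1) − (1)·f(k) = k**3 + 9*k**2/2 + 5*k/2 - 7.
d = 2 from the (1,0,3) case.
Coefficient equations give f(k) = (k - 2)*(k + 1)/2.
R(k) = B(k−1)·f(k)/C(k) = (k - 2)*(k + 1)/(2*k**3 + 9*k**2 + 5*k - 14); s_k = R·t_k = -2**k*(k - 2)*(k + 1)*factorial(k + 3).
Δs = -2**k*(2*k**3 + 9*k**2 + 5*k - 14)*factorial(k + 3), as required.
Telescoping: Σ = s_(7) − s_(0) = -18579456000 − (12) = -18579456012.

Σ = -18579456012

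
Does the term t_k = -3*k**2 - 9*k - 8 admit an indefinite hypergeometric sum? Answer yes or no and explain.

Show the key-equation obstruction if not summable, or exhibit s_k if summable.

Yes. s_k = k*(-k**2 - 3*k - 4).

t_(k+1)/t_k = (3*k**2 + 15*k + 20)/(3*k**2 + 9*k + 8).
Gosper form: A/B · C(k+1)/C(k) with A=1, B=1, C=k**2 + 3*k + 8/3.
Key eq: (1)·f(k+1) = (1)·f(k) + (k**2 + 3*k + 8/3).
deg f ≤ 3 (via 0,0,2).
A polynomial solution: f(k) = k*(k**2 + 3*k + 4)/3.
Get s_k = R·t_k = k*(-k**2 - 3*k - 4) with R(k) = B(k−1)f(k)/C(k) = k*(k**2 + 3*k + 4)/(3*k**2 + 9*k + 8).
s_(k+1) − s_k = -3*k**2 - 9*k - 8 = t_k.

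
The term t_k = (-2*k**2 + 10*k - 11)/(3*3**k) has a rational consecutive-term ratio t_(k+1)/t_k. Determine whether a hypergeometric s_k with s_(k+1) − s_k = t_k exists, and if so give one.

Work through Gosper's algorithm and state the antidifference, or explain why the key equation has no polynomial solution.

Compute t_(k+1)/t_k: get (2*k**2 - 6*k + 3)/(3*(2*k**2 - 10*k + 11)).
Normal form (A,B,C) = (1/3, 1, k**2 - 5*k + 11/2).
Set up (1/3)·f(k+1) − (1)·f(k) − (k**2 - 5*k + 11/2) = 0.
From deg A=0, deg B=0, deg C=2: d=2.
A polynomial solution: f(k) = -3*(k - 2)**2/2.
So s_k = (B(k−1)f/C)·t_k = (-3*(k - 2)**2/(2*k**2 - 10*k + 11))·t_k = (k**2 - 4*k + 4)/3**k.
Δs = (-2*k**2 + 10*k - 11)/(3*3**k), as required.

s_k = (k**2 - 4*k + 4)/3**k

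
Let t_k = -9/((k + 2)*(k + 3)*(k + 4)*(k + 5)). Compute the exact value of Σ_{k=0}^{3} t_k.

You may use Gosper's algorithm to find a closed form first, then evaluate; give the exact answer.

Compute t_(k+1)/t_k: get (k + 2)/(k + 6).
Normal form (A,B,C) = (k + 2, k + 6, 1).
Solve (k + 2)·f(k+1) − (k + 5)·f(k) = 1.
Degrees (1,1,0) ⇒ d ≤ 3.
Coefficient equations give f(k) = k*(k**2 + 9*k + 26)/72.
R(k) = B(k−1)·f(k)/C(k) = k*(k + 5)*(k**2 + 9*k + 26)/72; s_k = R·t_k = k*(-k**2 - 9*k - 26)/(8*(k + 2)*(k + 3)*(k + 4)).
Verify: -9/(k**4 + 14*k**3 + 71*k**2 + 154*k + 120) matches t_k.
Telescoping: Σ = s_(4) − s_(0) = -13/112 − (0) = -13/112.

Σ = -13/112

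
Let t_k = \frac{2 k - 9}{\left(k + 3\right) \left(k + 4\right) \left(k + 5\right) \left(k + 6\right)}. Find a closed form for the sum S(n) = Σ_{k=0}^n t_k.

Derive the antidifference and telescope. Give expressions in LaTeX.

r(k) = (k + 3)*(2*k - 7)/((k + 7)*(2*k - 9)) after simplifying.
Normal form (A,B,C) = (k + 3, k + 7, k - 9/2).
f must satisfy (k + 3)·f(k+1) − (k + 6)·f(k) = k - 9/2.
Degrees (1,1,1) ⇒ d ≤ 3.
Solve for f: f(k) = -k*(k**2 + 12*k + 77)/60 (degree 3 ≤ 3).
Certificate R = B(k−1)f/C = -k*(k + 6)*(k**2 + 12*k + 77)/(30*(2*k - 9)) gives s_k = k*(-k**2 - 12*k - 77)/(30*(k + 3)*(k + 4)*(k + 5)).
Δs = (2*k - 9)/(k**4 + 18*k**3 + 119*k**2 + 342*k + 360), as required.
Telescope: S(n) = s_(n+1) − s_(0) = (-n**3 - 15*n**2 - 104*n - 90)/(30*(n**3 + 15*n**2 + 74*n + 120)) − (0) = (-n**3 - 15*n**2 - 104*n - 90)/(30*(n**3 + 15*n**2 + 74*n + 120)).

S(n) = \frac{- n^{3} - 15 n^{2} - 104 n - 90}{30 \left(n^{3} + 15 n^{2} + 74 n + 120\right)}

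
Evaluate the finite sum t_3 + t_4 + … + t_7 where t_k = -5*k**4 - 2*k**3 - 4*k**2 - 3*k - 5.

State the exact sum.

Σ = -25485

r(k) = (5*k**4 + 22*k**3 + 40*k**2 + 37*k + 19)/(5*k**4 + 2*k**3 + 4*k**2 + 3*k + 5) after simplifying.
Factor: A=1; B=1; C=k**4 + 2*k**3/5 + 4*k**2/5 + 3*k/5 + 1.
Key eq: (1)·f(k+1) = (1)·f(k) + (k**4 + 2*k**3/5 + 4*k**2/5 + 3*k/5 + 1).
d = 5 from the (0,0,4) case.
A polynomial solution: f(k) = k*(k**4 - 2*k**3 + 2*k**2 + 4)/5.
Certificate R = B(k−1)f/C = k*(k**4 - 2*k**3 + 2*k**2 + 4)/(5*k**4 + 2*k**3 + 4*k**2 + 3*k + 5) gives s_k = k*(-k**4 + 2*k**3 - 2*k**2 - 4).
Verify: -5*k**4 - 2*k**3 - 4*k**2 - 3*k - 5 matches t_k.
Σ_(k=3)^(7) t_k = s_(8) − s_(3) = -25632 − (-147) = -25485.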